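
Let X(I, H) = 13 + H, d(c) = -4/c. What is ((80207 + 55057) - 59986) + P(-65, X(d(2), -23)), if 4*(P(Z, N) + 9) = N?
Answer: 150533/2 ≈ 75267.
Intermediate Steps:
P(Z, N) = -9 + N/4
((80207 + 55057) - 59986) + P(-65, X(d(2), -23)) = ((80207 + 55057) - 59986) + (-9 + (13 - 23)/4) = (135264 - 59986) + (-9 + (¼)*(-10)) = 75278 + (-9 - 5/2) = 75278 - 23/2 = 150533/2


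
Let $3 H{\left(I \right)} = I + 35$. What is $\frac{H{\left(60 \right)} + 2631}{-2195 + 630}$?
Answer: $- \frac{7988}{4695} \approx -1.7014$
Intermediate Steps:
$H{\left(I \right)} = \frac{35}{3} + \frac{I}{3}$ ($H{\left(I \right)} = \frac{I + 35}{3} = \frac{35 + I}{3} = \frac{35}{3} + \frac{I}{3}$)
$\frac{H{\left(60 \right)} + 2631}{-2195 + 630} = \frac{\left(\frac{35}{3} + \frac{1}{3} \cdot 60\right) + 2631}{-2195 + 630} = \frac{\left(\frac{35}{3} + 20\right) + 2631}{-1565} = \left(\frac{95}{3} + 2631\right) \left(- \frac{1}{1565}\right) = \frac{7988}{3} \left(- \frac{1}{1565}\right) = - \frac{7988}{4695}$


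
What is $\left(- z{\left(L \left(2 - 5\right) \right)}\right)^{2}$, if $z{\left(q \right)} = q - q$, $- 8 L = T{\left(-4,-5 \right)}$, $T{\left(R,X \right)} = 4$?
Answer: $0$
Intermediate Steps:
$L = - \frac{1}{2}$ ($L = \left(- \frac{1}{8}\right) 4 = - \frac{1}{2} \approx -0.5$)
$z{\left(q \right)} = 0$
$\left(- z{\left(L \left(2 - 5\right) \right)}\right)^{2} = \left(\left(-1\right) 0\right)^{2} = 0^{2} = 0$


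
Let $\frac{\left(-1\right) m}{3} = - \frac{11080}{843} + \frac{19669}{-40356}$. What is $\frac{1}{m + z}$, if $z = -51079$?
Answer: $- \frac{3780012}{192924657799} \approx -1.9593 \cdot 10^{-5}$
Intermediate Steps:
$m = \frac{154575149}{3780012}$ ($m = - 3 \left(- \frac{11080}{843} + \frac{19669}{-40356}\right) = - 3 \left(\left(-11080\right) \frac{1}{843} + 19669 \left(- \frac{1}{40356}\right)\right) = - 3 \left(- \frac{11080}{843} - \frac{19669}{40356}\right) = \left(-3\right) \left(- \frac{154575149}{11340036}\right) = \frac{154575149}{3780012} \approx 40.893$)
$\frac{1}{m + z} = \frac{1}{\frac{154575149}{3780012} - 51079} = \frac{1}{- \frac{192924657799}{3780012}} = - \frac{3780012}{192924657799}$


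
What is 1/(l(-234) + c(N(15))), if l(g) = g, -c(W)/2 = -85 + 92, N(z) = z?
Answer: -1/248 ≈ -0.0040323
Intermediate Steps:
c(W) = -14 (c(W) = -2*(-85 + 92) = -2*7 = -14)
1/(l(-234) + c(N(15))) = 1/(-234 - 14) = 1/(-248) = -1/248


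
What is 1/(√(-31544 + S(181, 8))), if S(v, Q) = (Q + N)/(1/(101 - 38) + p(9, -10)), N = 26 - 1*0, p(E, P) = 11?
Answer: -I*√3797809859/10944697 ≈ -0.0056307*I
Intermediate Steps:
N = 26 (N = 26 + 0 = 26)
S(v, Q) = 819/347 + 63*Q/694 (S(v, Q) = (Q + 26)/(1/(101 - 38) + 11) = (26 + Q)/(1/63 + 11) = (26 + Q)/(694/63) = (26 + Q)*(63/694) = 819/347 + 63*Q/694)
1/(√(-31544 + S(181, 8))) = 1/(√(-31544 + (819/347 + (63/694)*8))) = 1/(√(-31544 + (819/347 + 252/347))) = 1/(√(-31544 + 1071/347)) = 1/(√(-10944697/347)) = 1/(I*√3797809859/347) = -I*√3797809859/10944697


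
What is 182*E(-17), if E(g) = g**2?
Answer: 52598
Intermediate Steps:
182*E(-17) = 182*(-17)**2 = 182*289 = 52598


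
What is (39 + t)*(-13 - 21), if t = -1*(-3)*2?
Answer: -1530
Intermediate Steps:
t = 6 (t = 3*2 = 6)
(39 + t)*(-13 - 21) = (39 + 6)*(-13 - 21) = 45*(-34) = -1530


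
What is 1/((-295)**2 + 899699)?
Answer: 1/986724 ≈ 1.0135e-6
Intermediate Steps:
1/((-295)**2 + 899699) = 1/(87025 + 899699) = 1/986724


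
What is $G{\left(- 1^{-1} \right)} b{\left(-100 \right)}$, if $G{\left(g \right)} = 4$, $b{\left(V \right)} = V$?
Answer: $-400$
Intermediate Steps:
$G{\left(- 1^{-1} \right)} b{\left(-100 \right)} = 4 \left(-100\right) = -400$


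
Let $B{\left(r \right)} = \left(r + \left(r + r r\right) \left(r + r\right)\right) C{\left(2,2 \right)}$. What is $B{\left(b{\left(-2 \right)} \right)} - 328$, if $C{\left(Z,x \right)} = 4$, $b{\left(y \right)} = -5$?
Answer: $-1148$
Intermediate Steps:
$B{\left(r \right)} = 4 r + 8 r \left(r + r^{2}\right)$ ($B{\left(r \right)} = \left(r + \left(r + r r\right) \left(r + r\right)\right) 4 = \left(r + \left(r + r^{2}\right) 2 r\right) 4 = \left(r + 2 r \left(r + r^{2}\right)\right) 4 = 4 r + 8 r \left(r + r^{2}\right)$)
$B{\left(b{\left(-2 \right)} \right)} - 328 = 4 \left(-5\right) \left(1 + 2 \left(-5\right) + 2 \left(-5\right)^{2}\right) - 328 = 4 \left(-5\right) \left(1 - 10 + 2 \cdot 25\right) - 328 = 4 \left(-5\right) \left(1 - 10 + 50\right) - 328 = 4 \left(-5\right) 41 - 328 = -820 - 328 = -1148$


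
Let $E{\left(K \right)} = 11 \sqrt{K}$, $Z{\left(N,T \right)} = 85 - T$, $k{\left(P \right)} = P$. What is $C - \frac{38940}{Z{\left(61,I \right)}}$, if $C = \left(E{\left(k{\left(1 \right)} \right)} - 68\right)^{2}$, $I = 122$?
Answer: $\frac{159153}{37} \approx 4301.4$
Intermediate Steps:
$C = 3249$ ($C = \left(11 \sqrt{1} - 68\right)^{2} = \left(11 \cdot 1 - 68\right)^{2} = \left(11 - 68\right)^{2} = \left(-57\right)^{2} = 3249$)
$C - \frac{38940}{Z{\left(61,I \right)}} = 3249 - \frac{38940}{85 - 122} = 3249 - \frac{38940}{-37} = 3249 - 38940 \left(- \frac{1}{37}\right) = 3249 - - \frac{38940}{37} = 3249 + \frac{38940}{37} = \frac{159153}{37}$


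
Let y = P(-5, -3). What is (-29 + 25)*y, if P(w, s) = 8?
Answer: -32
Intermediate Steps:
y = 8
(-29 + 25)*y = (-29 + 25)*8 = -4*8 = -32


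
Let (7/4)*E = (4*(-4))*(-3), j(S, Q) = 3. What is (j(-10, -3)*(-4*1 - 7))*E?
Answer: -6336/7 ≈ -905.14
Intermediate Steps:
E = 192/7 (E = 4*((4*(-4))*(-3))/7 = 4*(-16*(-3))/7 = (4/7)*48 = 192/7 ≈ 27.429)
(j(-10, -3)*(-4*1 - 7))*E = (3*(-4*1 - 7))*(192/7) = (3*(-4 - 7))*(192/7) = (3*(-11))*(192/7) = -33*192/7 = -6336/7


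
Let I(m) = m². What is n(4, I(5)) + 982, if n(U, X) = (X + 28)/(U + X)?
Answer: 28531/29 ≈ 983.83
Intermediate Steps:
n(U, X) = (28 + X)/(U + X)
n(4, I(5)) + 982 = (28 + 5²)/(4 + 5²) + 982 = (28 + 25)/(4 + 25) + 982 = 53/29 + 982 = 28531/29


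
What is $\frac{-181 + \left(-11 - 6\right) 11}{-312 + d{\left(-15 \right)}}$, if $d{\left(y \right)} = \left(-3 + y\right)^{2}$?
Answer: $- \frac{92}{3} \approx -30.667$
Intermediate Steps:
$\frac{-181 + \left(-11 - 6\right) 11}{-312 + d{\left(-15 \right)}} = \frac{-181 + \left(-11 - 6\right) 11}{-312 + \left(-3 - 15\right)^{2}} = \frac{-181 - 187}{-312 + \left(-18\right)^{2}} = \frac{-181 - 187}{-312 + 324} = - \frac{368}{12} = \left(-368\right) \frac{1}{12} = - \frac{92}{3}$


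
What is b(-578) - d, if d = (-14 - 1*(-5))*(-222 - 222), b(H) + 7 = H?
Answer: -4581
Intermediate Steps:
b(H) = -7 + H
d = 3996 (d = (-14 + 5)*(-444) = -9*(-444) = 3996)
b(-578) - d = (-7 - 578) - 1*3996 = -585 - 3996 = -4581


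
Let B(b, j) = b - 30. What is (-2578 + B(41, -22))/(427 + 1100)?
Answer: -2567/1527 ≈ -1.6811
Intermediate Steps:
B(b, j) = -30 + b
(-2578 + B(41, -22))/(427 + 1100) = (-2578 + (-30 + 41))/(427 + 1100) = (-2578 + 11)/1527 = -2567*1/1527 = -2567/1527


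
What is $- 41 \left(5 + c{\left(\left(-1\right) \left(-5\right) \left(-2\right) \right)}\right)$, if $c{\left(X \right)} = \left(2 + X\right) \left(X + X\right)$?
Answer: $-6765$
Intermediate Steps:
$c{\left(X \right)} = 2 X \left(2 + X\right)$ ($c{\left(X \right)} = \left(2 + X\right) 2 X = 2 X \left(2 + X\right)$)
$- 41 \left(5 + c{\left(\left(-1\right) \left(-5\right) \left(-2\right) \right)}\right) = - 41 \left(5 + 2 \left(-1\right) \left(-5\right) \left(-2\right) \left(2 + \left(-1\right) \left(-5\right) \left(-2\right)\right)\right) = - 41 \left(5 + 2 \cdot 5 \left(-2\right) \left(2 + 5 \left(-2\right)\right)\right) = - 41 \left(5 + 2 \left(-10\right) \left(2 - 10\right)\right) = - 41 \left(5 + 2 \left(-10\right) \left(-8\right)\right) = - 41 \left(5 + 160\right) = \left(-41\right) 165 = -6765$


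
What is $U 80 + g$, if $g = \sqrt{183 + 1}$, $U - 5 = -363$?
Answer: $-28640 + 2 \sqrt{46} \approx -28626.0$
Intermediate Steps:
$U = -358$ ($U = 5 - 363 = -358$)
$g = 2 \sqrt{46}$ ($g = \sqrt{184} = 2 \sqrt{46} \approx 13.565$)
$U 80 + g = \left(-358\right) 80 + 2 \sqrt{46} = -28640 + 2 \sqrt{46}$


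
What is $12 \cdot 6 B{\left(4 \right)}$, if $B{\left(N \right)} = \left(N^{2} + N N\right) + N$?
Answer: $2592$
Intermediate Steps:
$B{\left(N \right)} = N + 2 N^{2}$ ($B{\left(N \right)} = \left(N^{2} + N^{2}\right) + N = 2 N^{2} + N = N + 2 N^{2}$)
$12 \cdot 6 B{\left(4 \right)} = 12 \cdot 6 \cdot 4 \left(1 + 2 \cdot 4\right) = 72 \cdot 4 \left(1 + 8\right) = 72 \cdot 4 \cdot 9 = 72 \cdot 36 = 2592$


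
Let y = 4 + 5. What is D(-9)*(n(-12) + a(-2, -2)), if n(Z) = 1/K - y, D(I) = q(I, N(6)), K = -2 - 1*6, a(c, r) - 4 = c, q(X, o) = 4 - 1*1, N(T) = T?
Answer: -171/8 ≈ -21.375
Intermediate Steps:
q(X, o) = 3 (q(X, o) = 4 - 1 = 3)
a(c, r) = 4 + c
K = -8 (K = -2 - 6 = -8)
D(I) = 3
y = 9
n(Z) = -73/8 (n(Z) = 1/(-8) - 1*9 = -⅛ - 9 = -73/8)
D(-9)*(n(-12) + a(-2, -2)) = 3*(-73/8 + (4 - 2)) = 3*(-73/8 + 2) = 3*(-57/8) = -171/8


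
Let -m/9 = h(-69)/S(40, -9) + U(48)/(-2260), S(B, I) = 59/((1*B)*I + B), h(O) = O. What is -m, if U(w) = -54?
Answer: 224567937/66670 ≈ 3368.4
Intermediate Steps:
S(B, I) = 59/(B + B*I) (S(B, I) = 59/(B*I + B) = 59/(B + B*I))
m = -224567937/66670 (m = -9*(-69/(59/(40*(1 - 9))) - 54/(-2260)) = -9*(-69/(59*(1/40)/(-8)) - 54*(-1/2260)) = -9*(-69/(59*(1/40)*(-⅛)) + 27/1130) = -9*(-69/(-59/320) + 27/1130) = -9*(-69*(-320/59) + 27/1130) = -9*(22080/59 + 27/1130) = -9*24951993/66670 = -224567937/66670 ≈ -3368.4)
-m = -1*(-224567937/66670) = 224567937/66670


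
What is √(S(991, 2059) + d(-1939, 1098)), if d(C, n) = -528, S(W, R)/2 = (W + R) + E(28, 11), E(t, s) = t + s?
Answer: 5*√226 ≈ 75.167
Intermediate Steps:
E(t, s) = s + t
S(W, R) = 78 + 2*R + 2*W (S(W, R) = 2*((W + R) + (11 + 28)) = 2*((R + W) + 39) = 2*(39 + R + W) = 78 + 2*R + 2*W)
√(S(991, 2059) + d(-1939, 1098)) = √((78 + 2*2059 + 2*991) - 528) = √((78 + 4118 + 1982) - 528) = √(6178 - 528) = √5650 = 5*√226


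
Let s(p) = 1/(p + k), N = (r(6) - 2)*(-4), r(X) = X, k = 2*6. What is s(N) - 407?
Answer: -1629/4 ≈ -407.25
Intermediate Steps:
k = 12
N = -16 (N = (6 - 2)*(-4) = 4*(-4) = -16)
s(p) = 1/(12 + p) (s(p) = 1/(p + 12) = 1/(12 + p))
s(N) - 407 = 1/(12 - 16) - 407 = 1/(-4) - 407 = -¼ - 407 = -1629/4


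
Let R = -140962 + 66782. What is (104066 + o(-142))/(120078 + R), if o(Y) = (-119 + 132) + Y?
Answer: 103937/45898 ≈ 2.2645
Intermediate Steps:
o(Y) = 13 + Y
R = -74180
(104066 + o(-142))/(120078 + R) = (104066 + (13 - 142))/(120078 - 74180) = (104066 - 129)/45898 = 103937*(1/45898) = 103937/45898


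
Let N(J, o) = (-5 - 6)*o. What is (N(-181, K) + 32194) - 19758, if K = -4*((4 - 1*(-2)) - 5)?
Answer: 12480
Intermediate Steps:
K = -4 (K = -4*((4 + 2) - 5) = -4*(6 - 5) = -4*1 = -4)
N(J, o) = -11*o
(N(-181, K) + 32194) - 19758 = (-11*(-4) + 32194) - 19758 = (44 + 32194) - 19758 = 32238 - 19758 = 12480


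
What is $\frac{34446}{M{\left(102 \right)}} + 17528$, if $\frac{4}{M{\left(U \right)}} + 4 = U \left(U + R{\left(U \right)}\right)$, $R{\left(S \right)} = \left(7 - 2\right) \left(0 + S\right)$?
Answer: $537547358$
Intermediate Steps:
$R{\left(S \right)} = 5 S$
$M{\left(U \right)} = \frac{4}{-4 + 6 U^{2}}$ ($M{\left(U \right)} = \frac{4}{-4 + U \left(U + 5 U\right)} = \frac{4}{-4 + U 6 U} = \frac{4}{-4 + 6 U^{2}}$)
$\frac{34446}{M{\left(102 \right)}} + 17528 = \frac{34446}{2 \frac{1}{-2 + 3 \cdot 102^{2}}} + 17528 = \frac{34446}{2 \frac{1}{-2 + 3 \cdot 10404}} + 17528 = \frac{34446}{2 \frac{1}{-2 + 31212}} + 17528 = \frac{34446}{2 \cdot \frac{1}{31210}} + 17528 = 34446 \frac{1}{\frac{1}{15605}} + 17528 = 34446 \cdot 15605 + 17528 = 537529830 + 17528 = 537547358$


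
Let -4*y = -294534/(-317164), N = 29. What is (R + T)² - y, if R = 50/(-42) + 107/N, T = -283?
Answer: 18510494562027227/235260202968 ≈ 78681.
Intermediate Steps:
R = 1522/609 (R = 50/(-42) + 107/29 = 50*(-1/42) + 107*(1/29) = -25/21 + 107/29 = 1522/609 ≈ 2.4992)
y = -147267/634328 (y = -(-147267)/(2*(-317164)) = -(-147267)*(-1)/(2*317164) = -¼*147267/158582 = -147267/634328 ≈ -0.23216)
(R + T)² - y = (1522/609 - 283)² - 1*(-147267/634328) = (-170825/609)² + 147267/634328 = 29181180625/370881 + 147267/634328 = 18510494562027227/235260202968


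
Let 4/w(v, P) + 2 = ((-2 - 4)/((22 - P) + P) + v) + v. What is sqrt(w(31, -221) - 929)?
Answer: I*sqrt(44552557)/219 ≈ 30.478*I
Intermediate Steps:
w(v, P) = 4/(-25/11 + 2*v) (w(v, P) = 4/(-2 + (((-2 - 4)/((22 - P) + P) + v) + v)) = 4/(-2 + ((-6/22 + v) + v)) = 4/(-2 + ((-6*1/22 + v) + v)) = 4/(-2 + ((-3/11 + v) + v)) = 4/(-2 + (-3/11 + 2*v)) = 4/(-25/11 + 2*v))
sqrt(w(31, -221) - 929) = sqrt(44/(-25 + 22*31) - 929) = sqrt(44/(-25 + 682) - 929) = sqrt(44/657 - 929) = sqrt(-610309/657) = I*sqrt(44552557)/219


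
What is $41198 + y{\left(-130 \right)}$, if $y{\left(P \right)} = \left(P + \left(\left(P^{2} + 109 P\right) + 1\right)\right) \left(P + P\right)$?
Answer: $-635062$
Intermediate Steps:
$y{\left(P \right)} = 2 P \left(1 + P^{2} + 110 P\right)$ ($y{\left(P \right)} = \left(P + \left(1 + P^{2} + 109 P\right)\right) 2 P = \left(1 + P^{2} + 110 P\right) 2 P = 2 P \left(1 + P^{2} + 110 P\right)$)
$41198 + y{\left(-130 \right)} = 41198 + 2 \left(-130\right) \left(1 + \left(-130\right)^{2} + 110 \left(-130\right)\right) = 41198 + 2 \left(-130\right) \left(1 + 16900 - 14300\right) = 41198 + 2 \left(-130\right) 2601 = 41198 - 676260 = -635062$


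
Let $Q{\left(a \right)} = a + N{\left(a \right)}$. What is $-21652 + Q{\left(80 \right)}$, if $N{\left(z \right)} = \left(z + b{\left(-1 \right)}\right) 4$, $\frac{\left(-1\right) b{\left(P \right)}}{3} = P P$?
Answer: $-21264$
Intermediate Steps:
$b{\left(P \right)} = - 3 P^{2}$ ($b{\left(P \right)} = - 3 P P = - 3 P^{2}$)
$N{\left(z \right)} = -12 + 4 z$ ($N{\left(z \right)} = \left(z - 3 \left(-1\right)^{2}\right) 4 = \left(z - 3\right) 4 = \left(-3 + z\right) 4 = -12 + 4 z$)
$Q{\left(a \right)} = -12 + 5 a$ ($Q{\left(a \right)} = a + \left(-12 + 4 a\right) = -12 + 5 a$)
$-21652 + Q{\left(80 \right)} = -21652 + \left(-12 + 5 \cdot 80\right) = -21652 + \left(-12 + 400\right) = -21652 + 388 = -21264$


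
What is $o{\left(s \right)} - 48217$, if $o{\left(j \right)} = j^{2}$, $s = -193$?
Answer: $-10968$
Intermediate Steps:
$o{\left(s \right)} - 48217 = \left(-193\right)^{2} - 48217 = 37249 - 48217 = -10968$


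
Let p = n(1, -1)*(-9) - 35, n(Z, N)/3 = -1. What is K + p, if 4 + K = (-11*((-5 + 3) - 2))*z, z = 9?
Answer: 384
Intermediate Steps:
n(Z, N) = -3 (n(Z, N) = 3*(-1) = -3)
p = -8 (p = -3*(-9) - 35 = 27 - 35 = -8)
K = 392 (K = -4 - 11*((-5 + 3) - 2)*9 = -4 - 11*(-2 - 2)*9 = -4 - 11*(-4)*9 = -4 + 44*9 = -4 + 396 = 392)
K + p = 392 - 8 = 384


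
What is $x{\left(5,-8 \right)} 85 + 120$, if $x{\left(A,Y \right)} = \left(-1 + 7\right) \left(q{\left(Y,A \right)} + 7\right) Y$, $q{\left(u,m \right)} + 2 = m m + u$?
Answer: $-89640$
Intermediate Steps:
$q{\left(u,m \right)} = -2 + u + m^{2}$ ($q{\left(u,m \right)} = -2 + \left(m m + u\right) = -2 + \left(m^{2} + u\right) = -2 + \left(u + m^{2}\right) = -2 + u + m^{2}$)
$x{\left(A,Y \right)} = Y \left(30 + 6 Y + 6 A^{2}\right)$ ($x{\left(A,Y \right)} = \left(-1 + 7\right) \left(\left(-2 + Y + A^{2}\right) + 7\right) Y = 6 \left(5 + Y + A^{2}\right) Y = \left(30 + 6 Y + 6 A^{2}\right) Y = Y \left(30 + 6 Y + 6 A^{2}\right)$)
$x{\left(5,-8 \right)} 85 + 120 = 6 \left(-8\right) \left(5 - 8 + 5^{2}\right) 85 + 120 = 6 \left(-8\right) \left(5 - 8 + 25\right) 85 + 120 = 6 \left(-8\right) 22 \cdot 85 + 120 = \left(-1056\right) 85 + 120 = -89760 + 120 = -89640$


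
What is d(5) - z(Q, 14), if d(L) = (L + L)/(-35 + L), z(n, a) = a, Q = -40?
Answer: -43/3 ≈ -14.333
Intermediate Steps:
d(L) = 2*L/(-35 + L) (d(L) = (2*L)/(-35 + L) = 2*L/(-35 + L))
d(5) - z(Q, 14) = 2*5/(-35 + 5) - 1*14 = 2*5/(-30) - 14 = 2*5*(-1/30) - 14 = -⅓ - 14 = -43/3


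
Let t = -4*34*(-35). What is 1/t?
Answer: 1/4760 ≈ 0.00021008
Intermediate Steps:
t = 4760 (t = -136*(-35) = 4760)
1/t = 1/4760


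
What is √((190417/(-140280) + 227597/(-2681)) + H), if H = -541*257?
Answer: I*√100398860904872592510/26863620 ≈ 372.99*I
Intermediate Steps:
H = -139037
√((190417/(-140280) + 227597/(-2681)) + H) = √((190417/(-140280) + 227597/(-2681)) - 139037) = √((190417*(-1/140280) + 227597*(-1/2681)) - 139037) = √((-190417/140280 - 227597/2681) - 139037) = √(-4633973591/53727240 - 139037) = √(-7474708241471/53727240) = I*√100398860904872592510/26863620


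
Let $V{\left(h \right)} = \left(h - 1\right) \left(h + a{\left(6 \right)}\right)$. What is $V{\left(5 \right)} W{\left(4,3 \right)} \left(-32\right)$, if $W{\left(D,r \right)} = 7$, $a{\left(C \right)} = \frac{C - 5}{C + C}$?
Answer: $- \frac{13664}{3} \approx -4554.7$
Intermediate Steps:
$a{\left(C \right)} = \frac{-5 + C}{2 C}$
$V{\left(h \right)} = \left(-1 + h\right) \left(\frac{1}{12} + h\right)$ ($V{\left(h \right)} = \left(h - 1\right) \left(h + \frac{-5 + 6}{2 \cdot 6}\right) = \left(-1 + h\right) \left(h + \frac{1}{2} \cdot \frac{1}{6} \cdot 1\right) = \left(-1 + h\right) \left(h + \frac{1}{12}\right) = \left(-1 + h\right) \left(\frac{1}{12} + h\right)$)
$V{\left(5 \right)} W{\left(4,3 \right)} \left(-32\right) = \left(- \frac{1}{12} + 5^{2} - \frac{55}{12}\right) 7 \left(-32\right) = \left(- \frac{1}{12} + 25 - \frac{55}{12}\right) 7 \left(-32\right) = \frac{61}{3} \cdot 7 \left(-32\right) = \frac{427}{3} \left(-32\right) = - \frac{13664}{3}$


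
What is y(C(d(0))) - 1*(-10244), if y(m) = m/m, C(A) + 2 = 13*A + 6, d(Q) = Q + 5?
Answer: 10245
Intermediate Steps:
d(Q) = 5 + Q
C(A) = 4 + 13*A (C(A) = -2 + (13*A + 6) = -2 + (6 + 13*A) = 4 + 13*A)
y(m) = 1
y(C(d(0))) - 1*(-10244) = 1 - 1*(-10244) = 1 + 10244 = 10245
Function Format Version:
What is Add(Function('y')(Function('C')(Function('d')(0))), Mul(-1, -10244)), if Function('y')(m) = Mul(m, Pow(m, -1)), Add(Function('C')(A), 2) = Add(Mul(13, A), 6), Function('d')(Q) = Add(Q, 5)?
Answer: 10245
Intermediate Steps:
Function('d')(Q) = Add(5, Q)
Function('C')(A) = Add(4, Mul(13, A)) (Function('C')(A) = Add(-2, Add(Mul(13, A), 6)) = Add(-2, Add(6, Mul(13, A))) = Add(4, Mul(13, A)))
Function('y')(m) = 1
Add(Function('y')(Function('C')(Function('d')(0))), Mul(-1, -10244)) = Add(1, Mul(-1, -10244)) = Add(1, 10244) = 10245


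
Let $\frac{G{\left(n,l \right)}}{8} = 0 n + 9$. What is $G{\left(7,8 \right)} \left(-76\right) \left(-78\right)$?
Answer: $426816$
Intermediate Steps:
$G{\left(n,l \right)} = 72$ ($G{\left(n,l \right)} = 8 \left(0 n + 9\right) = 8 \left(0 + 9\right) = 8 \cdot 9 = 72$)
$G{\left(7,8 \right)} \left(-76\right) \left(-78\right) = 72 \left(-76\right) \left(-78\right) = \left(-5472\right) \left(-78\right) = 426816$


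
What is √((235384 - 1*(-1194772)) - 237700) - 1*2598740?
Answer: -2598740 + 2*√298114 ≈ -2.5976e+6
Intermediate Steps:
√((235384 - 1*(-1194772)) - 237700) - 1*2598740 = √((235384 + 1194772) - 237700) - 2598740 = √(1430156 - 237700) - 2598740 = √1192456 - 2598740 = 2*√298114 - 2598740 = -2598740 + 2*√298114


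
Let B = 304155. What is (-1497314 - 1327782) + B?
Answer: -2520941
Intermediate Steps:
(-1497314 - 1327782) + B = (-1497314 - 1327782) + 304155 = -2825096 + 304155 = -2520941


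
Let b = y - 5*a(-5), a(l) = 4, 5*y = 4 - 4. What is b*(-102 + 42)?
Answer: 1200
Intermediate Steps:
y = 0 (y = (4 - 4)/5 = (⅕)*0 = 0)
b = -20 (b = 0 - 5*4 = 0 - 20 = -20)
b*(-102 + 42) = -20*(-102 + 42) = -20*(-60) = 1200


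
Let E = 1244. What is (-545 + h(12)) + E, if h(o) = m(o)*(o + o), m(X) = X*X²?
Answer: 42171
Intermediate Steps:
m(X) = X³
h(o) = 2*o⁴ (h(o) = o³*(o + o) = o³*(2*o) = 2*o⁴)
(-545 + h(12)) + E = (-545 + 2*12⁴) + 1244 = (-545 + 2*20736) + 1244 = (-545 + 41472) + 1244 = 40927 + 1244 = 42171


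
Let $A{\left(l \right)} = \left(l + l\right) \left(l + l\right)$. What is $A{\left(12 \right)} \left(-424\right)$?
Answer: $-244224$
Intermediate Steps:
$A{\left(l \right)} = 4 l^{2}$ ($A{\left(l \right)} = 2 l 2 l = 4 l^{2}$)
$A{\left(12 \right)} \left(-424\right) = 4 \cdot 12^{2} \left(-424\right) = 4 \cdot 144 \left(-424\right) = 576 \left(-424\right) = -244224$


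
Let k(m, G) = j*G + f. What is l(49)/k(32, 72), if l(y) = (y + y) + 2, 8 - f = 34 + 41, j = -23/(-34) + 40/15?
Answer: 1700/2953 ≈ 0.57569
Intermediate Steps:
j = 341/102 (j = -23*(-1/34) + 40*(1/15) = 23/34 + 8/3 = 341/102 ≈ 3.3431)
f = -67 (f = 8 - (34 + 41) = 8 - 1*75 = 8 - 75 = -67)
k(m, G) = -67 + 341*G/102 (k(m, G) = 341*G/102 - 67 = -67 + 341*G/102)
l(y) = 2 + 2*y (l(y) = 2*y + 2 = 2 + 2*y)
l(49)/k(32, 72) = (2 + 2*49)/(-67 + (341/102)*72) = (2 + 98)/(-67 + 4092/17) = 100/(2953/17) = 100*(17/2953) = 1700/2953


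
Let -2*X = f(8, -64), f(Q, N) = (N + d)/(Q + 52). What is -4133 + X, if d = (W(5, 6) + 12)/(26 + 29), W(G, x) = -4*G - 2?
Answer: -2727427/660 ≈ -4132.5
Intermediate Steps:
W(G, x) = -2 - 4*G
d = -2/11 (d = ((-2 - 4*5) + 12)/(26 + 29) = ((-2 - 20) + 12)/55 = (-22 + 12)*(1/55) = -10*1/55 = -2/11 ≈ -0.18182)
f(Q, N) = (-2/11 + N)/(52 + Q) (f(Q, N) = (N - 2/11)/(Q + 52) = (-2/11 + N)/(52 + Q))
X = 353/660 (X = -(-2/11 - 64)/(2*(52 + 8)) = -(-706)/(2*60*11) = -(-706)/(120*11) = -½*(-353/330) = 353/660 ≈ 0.53485)
-4133 + X = -4133 + 353/660 = -2727427/660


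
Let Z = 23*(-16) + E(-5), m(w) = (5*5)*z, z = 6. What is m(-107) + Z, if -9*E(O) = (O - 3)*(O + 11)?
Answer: -638/3 ≈ -212.67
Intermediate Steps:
E(O) = -(-3 + O)*(11 + O)/9 (E(O) = -(O - 3)*(O + 11)/9 = -(-3 + O)*(11 + O)/9)
m(w) = 150 (m(w) = (5*5)*6 = 25*6 = 150)
Z = -1088/3 (Z = 23*(-16) + (11/3 - 8/9*(-5) - ⅑*(-5)²) = -368 + (11/3 + 40/9 - ⅑*25) = -368 + (11/3 + 40/9 - 25/9) = -368 + 16/3 = -1088/3 ≈ -362.67)
m(-107) + Z = 150 - 1088/3 = -638/3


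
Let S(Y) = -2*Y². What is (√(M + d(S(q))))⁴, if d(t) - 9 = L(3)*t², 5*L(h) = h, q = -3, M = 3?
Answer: 1065024/25 ≈ 42601.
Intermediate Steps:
L(h) = h/5
d(t) = 9 + 3*t²/5 (d(t) = 9 + ((⅕)*3)*t² = 9 + 3*t²/5)
(√(M + d(S(q))))⁴ = (√(3 + (9 + 3*(-2*(-3)²)²/5)))⁴ = (√(3 + (9 + 3*(-2*9)²/5)))⁴ = (√(3 + (9 + (⅗)*(-18)²)))⁴ = (√(3 + (9 + (⅗)*324)))⁴ = (√(3 + (9 + 972/5)))⁴ = (√(3 + 1017/5))⁴ = (√(1032/5))⁴ = (2*√1290/5)⁴ = 1065024/25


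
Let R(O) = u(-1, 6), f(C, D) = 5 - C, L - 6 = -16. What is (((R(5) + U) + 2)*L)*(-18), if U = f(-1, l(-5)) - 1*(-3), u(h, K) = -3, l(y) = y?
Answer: 1440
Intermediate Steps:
L = -10 (L = 6 - 16 = -10)
U = 9 (U = (5 - 1*(-1)) - 1*(-3) = (5 + 1) + 3 = 6 + 3 = 9)
R(O) = -3
(((R(5) + U) + 2)*L)*(-18) = (((-3 + 9) + 2)*(-10))*(-18) = ((6 + 2)*(-10))*(-18) = (8*(-10))*(-18) = -80*(-18) = 1440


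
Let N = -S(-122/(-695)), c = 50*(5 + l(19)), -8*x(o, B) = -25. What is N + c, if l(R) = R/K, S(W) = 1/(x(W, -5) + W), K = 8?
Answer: 27045485/73404 ≈ 368.45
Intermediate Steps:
x(o, B) = 25/8 (x(o, B) = -⅛*(-25) = 25/8)
S(W) = 1/(25/8 + W)
l(R) = R/8
c = 1475/4 (c = 50*(5 + (⅛)*19) = 50*(5 + 19/8) = 50*(59/8) = 1475/4 ≈ 368.75)
N = -5560/18351 (N = -8/(25 + 8*(-122/(-695))) = -8/(25 + 8*(-122*(-1/695))) = -8/(25 + 8*(122/695)) = -8/(25 + 976/695) = -8/18351/695 = -8*695/18351 = -1*5560/18351 = -5560/18351 ≈ -0.30298)
N + c = -5560/18351 + 1475/4 = 27045485/73404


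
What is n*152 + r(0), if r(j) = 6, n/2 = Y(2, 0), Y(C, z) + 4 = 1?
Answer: -906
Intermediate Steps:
Y(C, z) = -3 (Y(C, z) = -4 + 1 = -3)
n = -6 (n = 2*(-3) = -6)
n*152 + r(0) = -6*152 + 6 = -912 + 6 = -906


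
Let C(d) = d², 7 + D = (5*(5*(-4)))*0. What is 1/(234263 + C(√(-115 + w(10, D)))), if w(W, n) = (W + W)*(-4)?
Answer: 1/234068 ≈ 4.2723e-6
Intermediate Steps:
D = -7 (D = -7 + (5*(5*(-4)))*0 = -7 + (5*(-20))*0 = -7 - 100*0 = -7 + 0 = -7)
w(W, n) = -8*W (w(W, n) = (2*W)*(-4) = -8*W)
1/(234263 + C(√(-115 + w(10, D)))) = 1/(234263 + (√(-115 - 8*10))²) = 1/(234263 + (√(-115 - 80))²) = 1/(234263 + (√(-195))²) = 1/(234263 + (I*√195)²) = 1/(234263 - 195) = 1/234068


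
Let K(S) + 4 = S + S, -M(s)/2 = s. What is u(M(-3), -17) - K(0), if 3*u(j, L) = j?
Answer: 6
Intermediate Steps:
M(s) = -2*s
K(S) = -4 + 2*S (K(S) = -4 + (S + S) = -4 + 2*S)
u(j, L) = j/3
u(M(-3), -17) - K(0) = (-2*(-3))/3 - (-4 + 2*0) = (⅓)*6 - (-4 + 0) = 2 - 1*(-4) = 2 + 4 = 6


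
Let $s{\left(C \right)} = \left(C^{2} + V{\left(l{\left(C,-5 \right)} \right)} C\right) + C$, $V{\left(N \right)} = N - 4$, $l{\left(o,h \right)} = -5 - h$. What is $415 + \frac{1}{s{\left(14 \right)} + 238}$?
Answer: $\frac{162681}{392} \approx 415.0$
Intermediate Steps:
$V{\left(N \right)} = -4 + N$
$s{\left(C \right)} = C^{2} - 3 C$ ($s{\left(C \right)} = \left(C^{2} + \left(-4 - 0\right) C\right) + C = \left(C^{2} + \left(-4 + \left(-5 + 5\right)\right) C\right) + C = \left(C^{2} + \left(-4 + 0\right) C\right) + C = \left(C^{2} - 4 C\right) + C = C^{2} - 3 C$)
$415 + \frac{1}{s{\left(14 \right)} + 238} = 415 + \frac{1}{14 \left(-3 + 14\right) + 238} = 415 + \frac{1}{14 \cdot 11 + 238} = 415 + \frac{1}{154 + 238} = 415 + \frac{1}{392} = \frac{162681}{392}$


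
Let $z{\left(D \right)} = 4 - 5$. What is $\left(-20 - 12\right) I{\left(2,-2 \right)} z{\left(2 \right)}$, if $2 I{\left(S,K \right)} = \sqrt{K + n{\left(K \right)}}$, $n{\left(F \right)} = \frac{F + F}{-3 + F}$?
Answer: $\frac{16 i \sqrt{30}}{5} \approx 17.527 i$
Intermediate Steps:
$n{\left(F \right)} = \frac{2 F}{-3 + F}$
$z{\left(D \right)} = -1$ ($z{\left(D \right)} = 4 - 5 = -1$)
$I{\left(S,K \right)} = \frac{\sqrt{K + \frac{2 K}{-3 + K}}}{2}$
$\left(-20 - 12\right) I{\left(2,-2 \right)} z{\left(2 \right)} = \left(-20 - 12\right) \frac{\sqrt{- \frac{2 \left(-1 - 2\right)}{-3 - 2}}}{2} \left(-1\right) = \left(-20 - 12\right) \frac{\sqrt{\left(-2\right) \frac{1}{-5} \left(-3\right)}}{2} \left(-1\right) = - 32 \frac{\sqrt{\left(-2\right) \left(- \frac{1}{5}\right) \left(-3\right)}}{2} \left(-1\right) = - 32 \frac{\sqrt{- \frac{6}{5}}}{2} \left(-1\right) = - 32 \frac{\frac{1}{5} i \sqrt{30}}{2} \left(-1\right) = - 32 \frac{i \sqrt{30}}{10} \left(-1\right) = - \frac{16 i \sqrt{30}}{5} \left(-1\right) = \frac{16 i \sqrt{30}}{5}$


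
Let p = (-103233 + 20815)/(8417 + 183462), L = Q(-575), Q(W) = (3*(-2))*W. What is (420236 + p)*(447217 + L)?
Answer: 36339254593844342/191879 ≈ 1.8939e+11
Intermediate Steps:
Q(W) = -6*W
L = 3450 (L = -6*(-575) = 3450)
p = -82418/191879 ≈ -0.42953
(420236 + p)*(447217 + L) = (420236 - 82418/191879)*(447217 + 3450) = (80634381026/191879)*450667 = 36339254593844342/191879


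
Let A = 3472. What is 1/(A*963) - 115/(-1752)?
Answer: 16021183/244078128 ≈ 0.065640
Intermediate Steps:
1/(A*963) - 115/(-1752) = 1/(3472*963) - 115/(-1752) = (1/3472)*(1/963) - 115*(-1/1752) = 1/3343536 + 115/1752 = 16021183/244078128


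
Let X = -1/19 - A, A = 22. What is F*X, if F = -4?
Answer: 1676/19 ≈ 88.211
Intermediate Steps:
X = -419/19 (X = -1/19 - 1*22 = -1*1/19 - 22 = -1/19 - 22 = -419/19 ≈ -22.053)
F*X = -4*(-419/19) = 1676/19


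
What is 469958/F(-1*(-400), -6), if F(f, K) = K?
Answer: -234979/3 ≈ -78326.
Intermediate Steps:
469958/F(-1*(-400), -6) = 469958/(-6) = 469958*(-⅙) = -234979/3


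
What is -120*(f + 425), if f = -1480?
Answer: 126600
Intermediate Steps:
-120*(f + 425) = -120*(-1480 + 425) = -120*(-1055) = 126600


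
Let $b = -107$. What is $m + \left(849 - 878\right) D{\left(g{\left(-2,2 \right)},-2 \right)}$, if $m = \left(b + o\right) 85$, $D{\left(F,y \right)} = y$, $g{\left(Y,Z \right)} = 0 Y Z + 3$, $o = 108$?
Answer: $143$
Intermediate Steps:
$g{\left(Y,Z \right)} = 3$ ($g{\left(Y,Z \right)} = 0 Z + 3 = 0 + 3 = 3$)
$m = 85$ ($m = \left(-107 + 108\right) 85 = 1 \cdot 85 = 85$)
$m + \left(849 - 878\right) D{\left(g{\left(-2,2 \right)},-2 \right)} = 85 + \left(849 - 878\right) \left(-2\right) = 85 - -58 = 85 + 58 = 143$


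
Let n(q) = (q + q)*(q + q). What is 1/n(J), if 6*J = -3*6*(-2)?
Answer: 1/144 ≈ 0.0069444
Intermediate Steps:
J = 6 (J = (-3*6*(-2))/6 = (-18*(-2))/6 = (⅙)*36 = 6)
n(q) = 4*q² (n(q) = (2*q)*(2*q) = 4*q²)
1/n(J) = 1/(4*6²) = 1/(4*36) = 1/144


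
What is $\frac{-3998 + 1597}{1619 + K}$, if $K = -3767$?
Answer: $\frac{2401}{2148} \approx 1.1178$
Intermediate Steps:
$\frac{-3998 + 1597}{1619 + K} = \frac{-3998 + 1597}{1619 - 3767} = - \frac{2401}{-2148} = \left(-2401\right) \left(- \frac{1}{2148}\right) = \frac{2401}{2148}$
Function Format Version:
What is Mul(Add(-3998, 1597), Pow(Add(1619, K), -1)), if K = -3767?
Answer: Rational(2401, 2148) ≈ 1.1178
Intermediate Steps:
Mul(Add(-3998, 1597), Pow(Add(1619, K), -1)) = Mul(Add(-3998, 1597), Pow(Add(1619, -3767), -1)) = Mul(-2401, Pow(-2148, -1)) = Mul(-2401, Rational(-1, 2148)) = Rational(2401, 2148)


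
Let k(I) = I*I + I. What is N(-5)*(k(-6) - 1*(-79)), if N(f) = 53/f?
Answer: -5777/5 ≈ -1155.4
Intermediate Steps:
k(I) = I + I**2 (k(I) = I**2 + I = I + I**2)
N(-5)*(k(-6) - 1*(-79)) = (53/(-5))*(-6*(1 - 6) - 1*(-79)) = (53*(-1/5))*(-6*(-5) + 79) = -53*(30 + 79)/5 = -53/5*109 = -5777/5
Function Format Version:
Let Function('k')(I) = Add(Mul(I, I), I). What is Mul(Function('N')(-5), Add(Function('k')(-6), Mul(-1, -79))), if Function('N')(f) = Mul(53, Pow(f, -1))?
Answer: Rational(-5777, 5) ≈ -1155.4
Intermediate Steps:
Function('k')(I) = Add(I, Pow(I, 2)) (Function('k')(I) = Add(Pow(I, 2), I) = Add(I, Pow(I, 2)))
Mul(Function('N')(-5), Add(Function('k')(-6), Mul(-1, -79))) = Mul(Mul(53, Pow(-5, -1)), Add(Mul(-6, Add(1, -6)), Mul(-1, -79))) = Mul(Mul(53, Rational(-1, 5)), Add(Mul(-6, -5), 79)) = Mul(Rational(-53, 5), Add(30, 79)) = Mul(Rational(-53, 5), 109) = Rational(-5777, 5)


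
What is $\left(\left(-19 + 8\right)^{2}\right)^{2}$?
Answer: $14641$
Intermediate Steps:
$\left(\left(-19 + 8\right)^{2}\right)^{2} = \left(\left(-11\right)^{2}\right)^{2} = 121^{2} = 14641$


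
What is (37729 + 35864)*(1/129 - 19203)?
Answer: -60767849766/43 ≈ -1.4132e+9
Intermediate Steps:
(37729 + 35864)*(1/129 - 19203) = 73593*(1/129 - 19203) = 73593*(-2477186/129) = -60767849766/43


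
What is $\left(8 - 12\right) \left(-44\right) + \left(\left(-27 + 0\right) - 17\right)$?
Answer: $132$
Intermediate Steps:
$\left(8 - 12\right) \left(-44\right) + \left(\left(-27 + 0\right) - 17\right) = \left(8 - 12\right) \left(-44\right) - 44 = \left(-4\right) \left(-44\right) - 44 = 176 - 44 = 132$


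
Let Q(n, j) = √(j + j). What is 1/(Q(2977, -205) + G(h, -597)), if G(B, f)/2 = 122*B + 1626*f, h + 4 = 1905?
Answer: -147760/218330176041 - I*√410/2183301760410 ≈ -6.7677e-7 - 9.2742e-12*I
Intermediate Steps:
h = 1901 (h = -4 + 1905 = 1901)
Q(n, j) = √2*√j (Q(n, j) = √(2*j) = √2*√j)
G(B, f) = 244*B + 3252*f (G(B, f) = 2*(122*B + 1626*f) = 244*B + 3252*f)
1/(Q(2977, -205) + G(h, -597)) = 1/(√2*√(-205) + (244*1901 + 3252*(-597))) = 1/(√2*(I*√205) + (463844 - 1941444)) = 1/(I*√410 - 1477600) = 1/(-1477600 + I*√410)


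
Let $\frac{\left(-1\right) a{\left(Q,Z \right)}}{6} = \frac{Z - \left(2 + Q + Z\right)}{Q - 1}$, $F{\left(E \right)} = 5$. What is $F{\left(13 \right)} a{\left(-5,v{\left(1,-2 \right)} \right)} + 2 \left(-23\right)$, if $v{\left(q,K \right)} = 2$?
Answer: $-31$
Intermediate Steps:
$a{\left(Q,Z \right)} = - \frac{6 \left(-2 - Q\right)}{-1 + Q}$ ($a{\left(Q,Z \right)} = - 6 \frac{Z - \left(2 + Q + Z\right)}{Q - 1} = - 6 \frac{Z - \left(2 + Q + Z\right)}{-1 + Q} = - 6 \frac{-2 - Q}{-1 + Q} = - \frac{6 \left(-2 - Q\right)}{-1 + Q}$)
$F{\left(13 \right)} a{\left(-5,v{\left(1,-2 \right)} \right)} + 2 \left(-23\right) = 5 \frac{6 \left(2 - 5\right)}{-1 - 5} + 2 \left(-23\right) = 5 \cdot 6 \frac{1}{-6} \left(-3\right) - 46 = 5 \cdot 6 \left(- \frac{1}{6}\right) \left(-3\right) - 46 = 5 \cdot 3 - 46 = 15 - 46 = -31$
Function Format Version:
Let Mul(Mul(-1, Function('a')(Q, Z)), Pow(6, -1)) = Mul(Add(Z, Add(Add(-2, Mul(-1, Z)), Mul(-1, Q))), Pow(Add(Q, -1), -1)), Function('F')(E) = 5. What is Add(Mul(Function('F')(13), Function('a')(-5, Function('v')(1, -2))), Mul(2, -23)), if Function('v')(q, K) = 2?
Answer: -31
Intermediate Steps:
Function('a')(Q, Z) = Mul(-6, Pow(Add(-1, Q), -1), Add(-2, Mul(-1, Q))) (Function('a')(Q, Z) = Mul(-6, Mul(Add(Z, Add(Add(-2, Mul(-1, Z)), Mul(-1, Q))), Pow(Add(Q, -1), -1))) = Mul(-6, Mul(Add(Z, Add(-2, Mul(-1, Q), Mul(-1, Z))), Pow(Add(-1, Q), -1))) = Mul(-6, Mul(Add(-2, Mul(-1, Q)), Pow(Add(-1, Q), -1))) = Mul(-6, Mul(Pow(Add(-1, Q), -1), Add(-2, Mul(-1, Q)))) = Mul(-6, Pow(Add(-1, Q), -1), Add(-2, Mul(-1, Q))))
Add(Mul(Function('F')(13), Function('a')(-5, Function('v')(1, -2))), Mul(2, -23)) = Add(Mul(5, Mul(6, Pow(Add(-1, -5), -1), Add(2, -5))), Mul(2, -23)) = Add(Mul(5, Mul(6, Pow(-6, -1), -3)), -46) = Add(Mul(5, Mul(6, Rational(-1, 6), -3)), -46) = Add(Mul(5, 3), -46) = Add(15, -46) = -31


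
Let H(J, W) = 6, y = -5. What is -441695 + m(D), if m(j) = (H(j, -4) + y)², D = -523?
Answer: -441694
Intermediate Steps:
m(j) = 1 (m(j) = (6 - 5)² = 1² = 1)
-441695 + m(D) = -441695 + 1 = -441694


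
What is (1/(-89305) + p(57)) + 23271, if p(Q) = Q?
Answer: 2083307039/89305 ≈ 23328.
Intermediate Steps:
(1/(-89305) + p(57)) + 23271 = (1/(-89305) + 57) + 23271 = (-1/89305 + 57) + 23271 = 5090384/89305 + 23271 = 2083307039/89305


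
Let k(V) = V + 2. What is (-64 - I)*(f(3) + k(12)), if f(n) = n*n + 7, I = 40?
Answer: -3120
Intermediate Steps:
k(V) = 2 + V
f(n) = 7 + n**2 (f(n) = n**2 + 7 = 7 + n**2)
(-64 - I)*(f(3) + k(12)) = (-64 - 1*40)*((7 + 3**2) + (2 + 12)) = (-64 - 40)*((7 + 9) + 14) = -104*(16 + 14) = -104*30 = -3120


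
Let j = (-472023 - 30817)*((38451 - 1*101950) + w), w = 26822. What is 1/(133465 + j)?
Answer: 1/18442796145 ≈ 5.4222e-11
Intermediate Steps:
j = 18442662680 (j = (-472023 - 30817)*((38451 - 1*101950) + 26822) = -502840*((38451 - 101950) + 26822) = -502840*(-63499 + 26822) = -502840*(-36677) = 18442662680)
1/(133465 + j) = 1/(133465 + 18442662680) = 1/18442796145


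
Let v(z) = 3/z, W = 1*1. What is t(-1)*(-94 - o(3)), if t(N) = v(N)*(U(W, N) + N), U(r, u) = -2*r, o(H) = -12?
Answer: -738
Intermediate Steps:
W = 1
t(N) = 3*(-2 + N)/N (t(N) = (3/N)*(-2*1 + N) = (3/N)*(-2 + N) = 3*(-2 + N)/N)
t(-1)*(-94 - o(3)) = (3 - 6/(-1))*(-94 - 1*(-12)) = (3 - 6*(-1))*(-94 + 12) = (3 + 6)*(-82) = 9*(-82) = -738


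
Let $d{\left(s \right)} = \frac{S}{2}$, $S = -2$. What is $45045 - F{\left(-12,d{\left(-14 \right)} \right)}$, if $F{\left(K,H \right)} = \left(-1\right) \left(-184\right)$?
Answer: $44861$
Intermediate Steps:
$d{\left(s \right)} = -1$ ($d{\left(s \right)} = - \frac{2}{2} = \left(-2\right) \frac{1}{2} = -1$)
$F{\left(K,H \right)} = 184$
$45045 - F{\left(-12,d{\left(-14 \right)} \right)} = 45045 - 184 = 44861$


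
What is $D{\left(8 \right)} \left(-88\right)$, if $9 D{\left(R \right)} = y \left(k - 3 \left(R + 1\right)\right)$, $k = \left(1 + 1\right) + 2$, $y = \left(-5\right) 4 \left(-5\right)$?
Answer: $\frac{202400}{9} \approx 22489.0$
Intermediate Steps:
$y = 100$ ($y = \left(-20\right) \left(-5\right) = 100$)
$k = 4$ ($k = 2 + 2 = 4$)
$D{\left(R \right)} = \frac{100}{9} - \frac{100 R}{3}$ ($D{\left(R \right)} = \frac{100 \left(4 - 3 \left(R + 1\right)\right)}{9} = \frac{100 \left(4 - 3 \left(1 + R\right)\right)}{9} = \frac{100 \left(4 - \left(3 + 3 R\right)\right)}{9} = \frac{100 \left(1 - 3 R\right)}{9} = \frac{100 - 300 R}{9} = \frac{100}{9} - \frac{100 R}{3}$)
$D{\left(8 \right)} \left(-88\right) = \left(\frac{100}{9} - \frac{800}{3}\right) \left(-88\right) = \left(- \frac{2300}{9}\right) \left(-88\right) = \frac{202400}{9}$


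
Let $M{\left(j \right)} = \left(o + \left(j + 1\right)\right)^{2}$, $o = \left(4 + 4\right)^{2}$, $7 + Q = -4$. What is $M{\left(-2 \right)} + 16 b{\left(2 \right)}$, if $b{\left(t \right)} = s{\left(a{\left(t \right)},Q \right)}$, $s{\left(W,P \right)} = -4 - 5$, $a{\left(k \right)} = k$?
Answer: $3825$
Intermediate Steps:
$Q = -11$ ($Q = -7 - 4 = -11$)
$s{\left(W,P \right)} = -9$
$b{\left(t \right)} = -9$
$o = 64$ ($o = 8^{2} = 64$)
$M{\left(j \right)} = \left(65 + j\right)^{2}$ ($M{\left(j \right)} = \left(64 + \left(j + 1\right)\right)^{2} = \left(64 + \left(1 + j\right)\right)^{2} = \left(65 + j\right)^{2}$)
$M{\left(-2 \right)} + 16 b{\left(2 \right)} = \left(65 - 2\right)^{2} + 16 \left(-9\right) = 63^{2} - 144 = 3969 - 144 = 3825$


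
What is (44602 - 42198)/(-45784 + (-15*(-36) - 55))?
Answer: -2404/45299 ≈ -0.053070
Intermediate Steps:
(44602 - 42198)/(-45784 + (-15*(-36) - 55)) = 2404/(-45784 + (540 - 55)) = 2404/(-45784 + 485) = 2404/(-45299) = 2404*(-1/45299) = -2404/45299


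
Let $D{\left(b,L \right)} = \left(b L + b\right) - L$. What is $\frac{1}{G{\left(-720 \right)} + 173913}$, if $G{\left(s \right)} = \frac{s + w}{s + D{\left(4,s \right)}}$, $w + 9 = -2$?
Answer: $\frac{2876}{500174519} \approx 5.75 \cdot 10^{-6}$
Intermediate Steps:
$D{\left(b,L \right)} = b - L + L b$ ($D{\left(b,L \right)} = \left(L b + b\right) - L = \left(b + L b\right) - L = b - L + L b$)
$w = -11$ ($w = -9 - 2 = -11$)
$G{\left(s \right)} = \frac{-11 + s}{4 + 4 s}$ ($G{\left(s \right)} = \frac{s - 11}{s + \left(4 - s + s 4\right)} = \frac{-11 + s}{s + \left(4 - s + 4 s\right)} = \frac{-11 + s}{s + \left(4 + 3 s\right)} = \frac{-11 + s}{4 + 4 s}$)
$\frac{1}{G{\left(-720 \right)} + 173913} = \frac{1}{\frac{-11 - 720}{4 \left(1 - 720\right)} + 173913} = \frac{1}{\frac{1}{4} \frac{1}{-719} \left(-731\right) + 173913} = \frac{1}{\frac{1}{4} \left(- \frac{1}{719}\right) \left(-731\right) + 173913} = \frac{1}{\frac{731}{2876} + 173913} = \frac{1}{\frac{500174519}{2876}} = \frac{2876}{500174519}$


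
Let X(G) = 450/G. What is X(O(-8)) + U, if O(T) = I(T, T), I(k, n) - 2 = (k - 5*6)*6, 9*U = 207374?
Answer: 23431237/1017 ≈ 23040.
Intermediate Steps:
U = 207374/9 (U = (⅑)*207374 = 207374/9 ≈ 23042.)
I(k, n) = -178 + 6*k (I(k, n) = 2 + (k - 5*6)*6 = 2 + (k - 30)*6 = 2 + (-30 + k)*6 = 2 + (-180 + 6*k) = -178 + 6*k)
O(T) = -178 + 6*T
X(O(-8)) + U = 450/(-178 + 6*(-8)) + 207374/9 = 450/(-178 - 48) + 207374/9 = 450/(-226) + 207374/9 = 450*(-1/226) + 207374/9 = -225/113 + 207374/9 = 23431237/1017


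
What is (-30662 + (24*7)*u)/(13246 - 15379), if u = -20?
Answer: 34022/2133 ≈ 15.950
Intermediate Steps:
(-30662 + (24*7)*u)/(13246 - 15379) = (-30662 + (24*7)*(-20))/(13246 - 15379) = (-30662 + 168*(-20))/(-2133) = (-30662 - 3360)*(-1/2133) = -34022*(-1/2133) = 34022/2133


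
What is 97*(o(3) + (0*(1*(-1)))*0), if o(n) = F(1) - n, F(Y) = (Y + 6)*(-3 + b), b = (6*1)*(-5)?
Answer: -22698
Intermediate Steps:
b = -30 (b = 6*(-5) = -30)
F(Y) = -198 - 33*Y (F(Y) = (Y + 6)*(-3 - 30) = (6 + Y)*(-33) = -198 - 33*Y)
o(n) = -231 - n (o(n) = (-198 - 33*1) - n = (-198 - 33) - n = -231 - n)
97*(o(3) + (0*(1*(-1)))*0) = 97*((-231 - 1*3) + (0*(1*(-1)))*0) = 97*((-231 - 3) + (0*(-1))*0) = 97*(-234 + 0*0) = 97*(-234 + 0) = 97*(-234) = -22698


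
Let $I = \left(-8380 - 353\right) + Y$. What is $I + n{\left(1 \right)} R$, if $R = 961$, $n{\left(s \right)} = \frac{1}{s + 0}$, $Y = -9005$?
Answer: $-16777$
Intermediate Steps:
$n{\left(s \right)} = \frac{1}{s}$
$I = -17738$ ($I = \left(-8380 - 353\right) - 9005 = -8733 - 9005 = -17738$)
$I + n{\left(1 \right)} R = -17738 + 1^{-1} \cdot 961 = -17738 + 1 \cdot 961 = -17738 + 961 = -16777$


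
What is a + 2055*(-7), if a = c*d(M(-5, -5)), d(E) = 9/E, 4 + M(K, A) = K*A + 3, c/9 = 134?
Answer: -55731/4 ≈ -13933.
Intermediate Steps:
c = 1206 (c = 9*134 = 1206)
M(K, A) = -1 + A*K (M(K, A) = -4 + (K*A + 3) = -4 + (A*K + 3) = -4 + (3 + A*K) = -1 + A*K)
a = 1809/4 (a = 1206*(9/(-1 - 5*(-5))) = 1206*(9/(-1 + 25)) = 1206*(9/24) = 1206*(9*(1/24)) = 1206*(3/8) = 1809/4 ≈ 452.25)
a + 2055*(-7) = 1809/4 + 2055*(-7) = 1809/4 - 14385 = -55731/4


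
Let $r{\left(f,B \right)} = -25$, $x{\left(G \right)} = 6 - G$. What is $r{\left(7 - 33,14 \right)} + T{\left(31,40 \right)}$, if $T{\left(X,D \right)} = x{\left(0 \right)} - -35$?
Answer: $16$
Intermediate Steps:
$T{\left(X,D \right)} = 41$ ($T{\left(X,D \right)} = \left(6 - 0\right) - -35 = \left(6 + 0\right) + 35 = 6 + 35 = 41$)
$r{\left(7 - 33,14 \right)} + T{\left(31,40 \right)} = -25 + 41 = 16$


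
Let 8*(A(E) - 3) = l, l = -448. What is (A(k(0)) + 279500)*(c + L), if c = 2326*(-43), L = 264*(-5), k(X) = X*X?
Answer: -28318600086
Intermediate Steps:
k(X) = X**2
A(E) = -53 (A(E) = 3 + (1/8)*(-448) = 3 - 56 = -53)
L = -1320
c = -100018
(A(k(0)) + 279500)*(c + L) = (-53 + 279500)*(-100018 - 1320) = 279447*(-101338) = -28318600086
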